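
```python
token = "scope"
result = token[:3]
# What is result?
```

token has length 5. The slice token[:3] selects indices [0, 1, 2] (0->'s', 1->'c', 2->'o'), giving 'sco'.

'sco'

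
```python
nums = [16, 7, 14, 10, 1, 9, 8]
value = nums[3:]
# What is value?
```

nums has length 7. The slice nums[3:] selects indices [3, 4, 5, 6] (3->10, 4->1, 5->9, 6->8), giving [10, 1, 9, 8].

[10, 1, 9, 8]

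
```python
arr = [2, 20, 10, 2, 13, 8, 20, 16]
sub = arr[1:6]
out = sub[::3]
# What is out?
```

arr has length 8. The slice arr[1:6] selects indices [1, 2, 3, 4, 5] (1->20, 2->10, 3->2, 4->13, 5->8), giving [20, 10, 2, 13, 8]. So sub = [20, 10, 2, 13, 8]. sub has length 5. The slice sub[::3] selects indices [0, 3] (0->20, 3->13), giving [20, 13].

[20, 13]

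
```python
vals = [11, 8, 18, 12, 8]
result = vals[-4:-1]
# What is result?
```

vals has length 5. The slice vals[-4:-1] selects indices [1, 2, 3] (1->8, 2->18, 3->12), giving [8, 18, 12].

[8, 18, 12]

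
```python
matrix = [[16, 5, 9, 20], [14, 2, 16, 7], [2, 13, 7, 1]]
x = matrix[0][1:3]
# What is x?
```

matrix[0] = [16, 5, 9, 20]. matrix[0] has length 4. The slice matrix[0][1:3] selects indices [1, 2] (1->5, 2->9), giving [5, 9].

[5, 9]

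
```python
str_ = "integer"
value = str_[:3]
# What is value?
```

str_ has length 7. The slice str_[:3] selects indices [0, 1, 2] (0->'i', 1->'n', 2->'t'), giving 'int'.

'int'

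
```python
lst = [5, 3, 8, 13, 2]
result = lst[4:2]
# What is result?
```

lst has length 5. The slice lst[4:2] resolves to an empty index range, so the result is [].

[]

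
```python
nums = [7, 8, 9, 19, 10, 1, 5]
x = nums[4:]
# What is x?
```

nums has length 7. The slice nums[4:] selects indices [4, 5, 6] (4->10, 5->1, 6->5), giving [10, 1, 5].

[10, 1, 5]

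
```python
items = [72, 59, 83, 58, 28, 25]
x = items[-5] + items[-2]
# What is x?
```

items has length 6. Negative index -5 maps to positive index 6 + (-5) = 1. items[1] = 59.
items has length 6. Negative index -2 maps to positive index 6 + (-2) = 4. items[4] = 28.
Sum: 59 + 28 = 87.

87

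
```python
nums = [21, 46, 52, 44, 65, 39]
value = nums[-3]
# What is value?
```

nums has length 6. Negative index -3 maps to positive index 6 + (-3) = 3. nums[3] = 44.

44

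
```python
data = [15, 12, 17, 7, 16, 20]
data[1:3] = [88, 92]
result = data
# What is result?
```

data starts as [15, 12, 17, 7, 16, 20] (length 6). The slice data[1:3] covers indices [1, 2] with values [12, 17]. Replacing that slice with [88, 92] (same length) produces [15, 88, 92, 7, 16, 20].

[15, 88, 92, 7, 16, 20]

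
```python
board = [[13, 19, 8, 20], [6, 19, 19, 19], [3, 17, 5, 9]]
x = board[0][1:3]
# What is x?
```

board[0] = [13, 19, 8, 20]. board[0] has length 4. The slice board[0][1:3] selects indices [1, 2] (1->19, 2->8), giving [19, 8].

[19, 8]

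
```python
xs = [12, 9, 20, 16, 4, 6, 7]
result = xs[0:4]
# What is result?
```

xs has length 7. The slice xs[0:4] selects indices [0, 1, 2, 3] (0->12, 1->9, 2->20, 3->16), giving [12, 9, 20, 16].

[12, 9, 20, 16]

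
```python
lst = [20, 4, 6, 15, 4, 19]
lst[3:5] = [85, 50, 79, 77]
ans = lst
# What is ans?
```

lst starts as [20, 4, 6, 15, 4, 19] (length 6). The slice lst[3:5] covers indices [3, 4] with values [15, 4]. Replacing that slice with [85, 50, 79, 77] (different length) produces [20, 4, 6, 85, 50, 79, 77, 19].

[20, 4, 6, 85, 50, 79, 77, 19]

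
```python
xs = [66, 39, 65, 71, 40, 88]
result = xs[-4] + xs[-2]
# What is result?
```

xs has length 6. Negative index -4 maps to positive index 6 + (-4) = 2. xs[2] = 65.
xs has length 6. Negative index -2 maps to positive index 6 + (-2) = 4. xs[4] = 40.
Sum: 65 + 40 = 105.

105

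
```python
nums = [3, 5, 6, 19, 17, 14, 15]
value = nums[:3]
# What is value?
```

nums has length 7. The slice nums[:3] selects indices [0, 1, 2] (0->3, 1->5, 2->6), giving [3, 5, 6].

[3, 5, 6]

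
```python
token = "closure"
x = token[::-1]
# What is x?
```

token has length 7. The slice token[::-1] selects indices [6, 5, 4, 3, 2, 1, 0] (6->'e', 5->'r', 4->'u', 3->'s', 2->'o', 1->'l', 0->'c'), giving 'erusolc'.

'erusolc'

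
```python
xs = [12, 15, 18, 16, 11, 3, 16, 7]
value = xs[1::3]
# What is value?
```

xs has length 8. The slice xs[1::3] selects indices [1, 4, 7] (1->15, 4->11, 7->7), giving [15, 11, 7].

[15, 11, 7]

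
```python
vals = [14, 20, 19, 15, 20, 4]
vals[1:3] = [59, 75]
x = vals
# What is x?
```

vals starts as [14, 20, 19, 15, 20, 4] (length 6). The slice vals[1:3] covers indices [1, 2] with values [20, 19]. Replacing that slice with [59, 75] (same length) produces [14, 59, 75, 15, 20, 4].

[14, 59, 75, 15, 20, 4]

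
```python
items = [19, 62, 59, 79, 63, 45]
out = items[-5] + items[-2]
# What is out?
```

items has length 6. Negative index -5 maps to positive index 6 + (-5) = 1. items[1] = 62.
items has length 6. Negative index -2 maps to positive index 6 + (-2) = 4. items[4] = 63.
Sum: 62 + 63 = 125.

125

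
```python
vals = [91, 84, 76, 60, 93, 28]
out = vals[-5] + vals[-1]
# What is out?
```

vals has length 6. Negative index -5 maps to positive index 6 + (-5) = 1. vals[1] = 84.
vals has length 6. Negative index -1 maps to positive index 6 + (-1) = 5. vals[5] = 28.
Sum: 84 + 28 = 112.

112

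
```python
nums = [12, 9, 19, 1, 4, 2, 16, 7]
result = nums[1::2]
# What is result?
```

nums has length 8. The slice nums[1::2] selects indices [1, 3, 5, 7] (1->9, 3->1, 5->2, 7->7), giving [9, 1, 2, 7].

[9, 1, 2, 7]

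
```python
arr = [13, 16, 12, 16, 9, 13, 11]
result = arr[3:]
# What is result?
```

arr has length 7. The slice arr[3:] selects indices [3, 4, 5, 6] (3->16, 4->9, 5->13, 6->11), giving [16, 9, 13, 11].

[16, 9, 13, 11]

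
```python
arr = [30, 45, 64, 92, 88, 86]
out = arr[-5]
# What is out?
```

arr has length 6. Negative index -5 maps to positive index 6 + (-5) = 1. arr[1] = 45.

45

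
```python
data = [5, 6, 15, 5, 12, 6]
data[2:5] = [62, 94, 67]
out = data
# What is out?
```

data starts as [5, 6, 15, 5, 12, 6] (length 6). The slice data[2:5] covers indices [2, 3, 4] with values [15, 5, 12]. Replacing that slice with [62, 94, 67] (same length) produces [5, 6, 62, 94, 67, 6].

[5, 6, 62, 94, 67, 6]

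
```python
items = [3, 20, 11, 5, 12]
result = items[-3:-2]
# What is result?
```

items has length 5. The slice items[-3:-2] selects indices [2] (2->11), giving [11].

[11]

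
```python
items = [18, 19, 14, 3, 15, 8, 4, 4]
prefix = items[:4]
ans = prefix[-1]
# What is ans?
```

items has length 8. The slice items[:4] selects indices [0, 1, 2, 3] (0->18, 1->19, 2->14, 3->3), giving [18, 19, 14, 3]. So prefix = [18, 19, 14, 3]. Then prefix[-1] = 3.

3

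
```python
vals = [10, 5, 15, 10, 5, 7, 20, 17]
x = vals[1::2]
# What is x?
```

vals has length 8. The slice vals[1::2] selects indices [1, 3, 5, 7] (1->5, 3->10, 5->7, 7->17), giving [5, 10, 7, 17].

[5, 10, 7, 17]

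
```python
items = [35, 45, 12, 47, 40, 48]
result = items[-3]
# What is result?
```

items has length 6. Negative index -3 maps to positive index 6 + (-3) = 3. items[3] = 47.

47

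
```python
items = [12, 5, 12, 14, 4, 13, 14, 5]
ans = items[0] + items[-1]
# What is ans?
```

items has length 8. items[0] = 12.
items has length 8. Negative index -1 maps to positive index 8 + (-1) = 7. items[7] = 5.
Sum: 12 + 5 = 17.

17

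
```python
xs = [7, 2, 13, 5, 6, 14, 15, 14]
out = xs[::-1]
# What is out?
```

xs has length 8. The slice xs[::-1] selects indices [7, 6, 5, 4, 3, 2, 1, 0] (7->14, 6->15, 5->14, 4->6, 3->5, 2->13, 1->2, 0->7), giving [14, 15, 14, 6, 5, 13, 2, 7].

[14, 15, 14, 6, 5, 13, 2, 7]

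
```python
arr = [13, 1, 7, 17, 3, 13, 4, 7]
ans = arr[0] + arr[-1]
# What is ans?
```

arr has length 8. arr[0] = 13.
arr has length 8. Negative index -1 maps to positive index 8 + (-1) = 7. arr[7] = 7.
Sum: 13 + 7 = 20.

20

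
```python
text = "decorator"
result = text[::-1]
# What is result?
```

text has length 9. The slice text[::-1] selects indices [8, 7, 6, 5, 4, 3, 2, 1, 0] (8->'r', 7->'o', 6->'t', 5->'a', 4->'r', 3->'o', 2->'c', 1->'e', 0->'d'), giving 'rotaroced'.

'rotaroced'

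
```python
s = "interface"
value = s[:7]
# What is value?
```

s has length 9. The slice s[:7] selects indices [0, 1, 2, 3, 4, 5, 6] (0->'i', 1->'n', 2->'t', 3->'e', 4->'r', 5->'f', 6->'a'), giving 'interfa'.

'interfa'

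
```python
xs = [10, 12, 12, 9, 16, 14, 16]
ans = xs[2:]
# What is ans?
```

xs has length 7. The slice xs[2:] selects indices [2, 3, 4, 5, 6] (2->12, 3->9, 4->16, 5->14, 6->16), giving [12, 9, 16, 14, 16].

[12, 9, 16, 14, 16]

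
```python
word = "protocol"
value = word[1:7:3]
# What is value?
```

word has length 8. The slice word[1:7:3] selects indices [1, 4] (1->'r', 4->'o'), giving 'ro'.

'ro'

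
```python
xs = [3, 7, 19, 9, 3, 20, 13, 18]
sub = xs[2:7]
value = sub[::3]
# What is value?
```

xs has length 8. The slice xs[2:7] selects indices [2, 3, 4, 5, 6] (2->19, 3->9, 4->3, 5->20, 6->13), giving [19, 9, 3, 20, 13]. So sub = [19, 9, 3, 20, 13]. sub has length 5. The slice sub[::3] selects indices [0, 3] (0->19, 3->20), giving [19, 20].

[19, 20]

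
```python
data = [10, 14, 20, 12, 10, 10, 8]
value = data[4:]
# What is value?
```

data has length 7. The slice data[4:] selects indices [4, 5, 6] (4->10, 5->10, 6->8), giving [10, 10, 8].

[10, 10, 8]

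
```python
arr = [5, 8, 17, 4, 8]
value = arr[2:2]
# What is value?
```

arr has length 5. The slice arr[2:2] resolves to an empty index range, so the result is [].

[]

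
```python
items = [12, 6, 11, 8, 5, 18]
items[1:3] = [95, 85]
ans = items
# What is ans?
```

items starts as [12, 6, 11, 8, 5, 18] (length 6). The slice items[1:3] covers indices [1, 2] with values [6, 11]. Replacing that slice with [95, 85] (same length) produces [12, 95, 85, 8, 5, 18].

[12, 95, 85, 8, 5, 18]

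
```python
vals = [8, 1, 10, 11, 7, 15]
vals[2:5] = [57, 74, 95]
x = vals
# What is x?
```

vals starts as [8, 1, 10, 11, 7, 15] (length 6). The slice vals[2:5] covers indices [2, 3, 4] with values [10, 11, 7]. Replacing that slice with [57, 74, 95] (same length) produces [8, 1, 57, 74, 95, 15].

[8, 1, 57, 74, 95, 15]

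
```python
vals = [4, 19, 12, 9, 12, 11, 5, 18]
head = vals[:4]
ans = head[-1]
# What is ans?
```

vals has length 8. The slice vals[:4] selects indices [0, 1, 2, 3] (0->4, 1->19, 2->12, 3->9), giving [4, 19, 12, 9]. So head = [4, 19, 12, 9]. Then head[-1] = 9.

9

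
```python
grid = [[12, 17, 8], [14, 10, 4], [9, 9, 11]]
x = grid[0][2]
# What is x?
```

grid[0] = [12, 17, 8]. Taking column 2 of that row yields 8.

8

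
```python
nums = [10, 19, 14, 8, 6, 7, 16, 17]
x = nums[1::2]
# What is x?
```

nums has length 8. The slice nums[1::2] selects indices [1, 3, 5, 7] (1->19, 3->8, 5->7, 7->17), giving [19, 8, 7, 17].

[19, 8, 7, 17]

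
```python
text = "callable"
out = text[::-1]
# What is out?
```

text has length 8. The slice text[::-1] selects indices [7, 6, 5, 4, 3, 2, 1, 0] (7->'e', 6->'l', 5->'b', 4->'a', 3->'l', 2->'l', 1->'a', 0->'c'), giving 'elballac'.

'elballac'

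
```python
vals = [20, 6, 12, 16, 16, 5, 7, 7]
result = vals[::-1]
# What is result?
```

vals has length 8. The slice vals[::-1] selects indices [7, 6, 5, 4, 3, 2, 1, 0] (7->7, 6->7, 5->5, 4->16, 3->16, 2->12, 1->6, 0->20), giving [7, 7, 5, 16, 16, 12, 6, 20].

[7, 7, 5, 16, 16, 12, 6, 20]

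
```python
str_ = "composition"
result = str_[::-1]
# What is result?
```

str_ has length 11. The slice str_[::-1] selects indices [10, 9, 8, 7, 6, 5, 4, 3, 2, 1, 0] (10->'n', 9->'o', 8->'i', 7->'t', 6->'i', 5->'s', 4->'o', 3->'p', 2->'m', 1->'o', 0->'c'), giving 'noitisopmoc'.

'noitisopmoc'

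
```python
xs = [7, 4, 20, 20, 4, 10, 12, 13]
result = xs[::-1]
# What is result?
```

xs has length 8. The slice xs[::-1] selects indices [7, 6, 5, 4, 3, 2, 1, 0] (7->13, 6->12, 5->10, 4->4, 3->20, 2->20, 1->4, 0->7), giving [13, 12, 10, 4, 20, 20, 4, 7].

[13, 12, 10, 4, 20, 20, 4, 7]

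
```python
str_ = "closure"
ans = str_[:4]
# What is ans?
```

str_ has length 7. The slice str_[:4] selects indices [0, 1, 2, 3] (0->'c', 1->'l', 2->'o', 3->'s'), giving 'clos'.

'clos'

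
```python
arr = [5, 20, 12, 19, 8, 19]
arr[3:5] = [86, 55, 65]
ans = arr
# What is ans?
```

arr starts as [5, 20, 12, 19, 8, 19] (length 6). The slice arr[3:5] covers indices [3, 4] with values [19, 8]. Replacing that slice with [86, 55, 65] (different length) produces [5, 20, 12, 86, 55, 65, 19].

[5, 20, 12, 86, 55, 65, 19]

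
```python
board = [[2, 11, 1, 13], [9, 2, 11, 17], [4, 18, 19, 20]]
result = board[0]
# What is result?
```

board has 3 rows. Row 0 is [2, 11, 1, 13].

[2, 11, 1, 13]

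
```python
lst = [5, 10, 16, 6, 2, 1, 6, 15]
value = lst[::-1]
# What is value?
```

lst has length 8. The slice lst[::-1] selects indices [7, 6, 5, 4, 3, 2, 1, 0] (7->15, 6->6, 5->1, 4->2, 3->6, 2->16, 1->10, 0->5), giving [15, 6, 1, 2, 6, 16, 10, 5].

[15, 6, 1, 2, 6, 16, 10, 5]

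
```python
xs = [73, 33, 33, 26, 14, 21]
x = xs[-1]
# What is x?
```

xs has length 6. Negative index -1 maps to positive index 6 + (-1) = 5. xs[5] = 21.

21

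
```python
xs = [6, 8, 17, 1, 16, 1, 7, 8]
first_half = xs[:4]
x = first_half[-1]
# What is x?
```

xs has length 8. The slice xs[:4] selects indices [0, 1, 2, 3] (0->6, 1->8, 2->17, 3->1), giving [6, 8, 17, 1]. So first_half = [6, 8, 17, 1]. Then first_half[-1] = 1.

1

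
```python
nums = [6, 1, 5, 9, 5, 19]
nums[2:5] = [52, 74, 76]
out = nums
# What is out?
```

nums starts as [6, 1, 5, 9, 5, 19] (length 6). The slice nums[2:5] covers indices [2, 3, 4] with values [5, 9, 5]. Replacing that slice with [52, 74, 76] (same length) produces [6, 1, 52, 74, 76, 19].

[6, 1, 52, 74, 76, 19]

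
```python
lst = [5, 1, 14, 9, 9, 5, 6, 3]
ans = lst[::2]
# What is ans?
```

lst has length 8. The slice lst[::2] selects indices [0, 2, 4, 6] (0->5, 2->14, 4->9, 6->6), giving [5, 14, 9, 6].

[5, 14, 9, 6]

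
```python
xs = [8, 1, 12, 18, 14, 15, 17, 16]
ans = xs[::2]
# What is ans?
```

xs has length 8. The slice xs[::2] selects indices [0, 2, 4, 6] (0->8, 2->12, 4->14, 6->17), giving [8, 12, 14, 17].

[8, 12, 14, 17]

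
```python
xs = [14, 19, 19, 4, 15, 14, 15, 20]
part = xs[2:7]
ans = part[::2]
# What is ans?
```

xs has length 8. The slice xs[2:7] selects indices [2, 3, 4, 5, 6] (2->19, 3->4, 4->15, 5->14, 6->15), giving [19, 4, 15, 14, 15]. So part = [19, 4, 15, 14, 15]. part has length 5. The slice part[::2] selects indices [0, 2, 4] (0->19, 2->15, 4->15), giving [19, 15, 15].

[19, 15, 15]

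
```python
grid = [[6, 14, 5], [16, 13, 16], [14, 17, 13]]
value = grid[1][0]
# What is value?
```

grid[1] = [16, 13, 16]. Taking column 0 of that row yields 16.

16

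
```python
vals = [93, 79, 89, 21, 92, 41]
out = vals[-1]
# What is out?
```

vals has length 6. Negative index -1 maps to positive index 6 + (-1) = 5. vals[5] = 41.

41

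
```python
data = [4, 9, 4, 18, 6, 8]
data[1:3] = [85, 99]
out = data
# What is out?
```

data starts as [4, 9, 4, 18, 6, 8] (length 6). The slice data[1:3] covers indices [1, 2] with values [9, 4]. Replacing that slice with [85, 99] (same length) produces [4, 85, 99, 18, 6, 8].

[4, 85, 99, 18, 6, 8]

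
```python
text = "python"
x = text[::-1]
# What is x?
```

text has length 6. The slice text[::-1] selects indices [5, 4, 3, 2, 1, 0] (5->'n', 4->'o', 3->'h', 2->'t', 1->'y', 0->'p'), giving 'nohtyp'.

'nohtyp'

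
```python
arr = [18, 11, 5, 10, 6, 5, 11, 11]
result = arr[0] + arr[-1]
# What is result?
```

arr has length 8. arr[0] = 18.
arr has length 8. Negative index -1 maps to positive index 8 + (-1) = 7. arr[7] = 11.
Sum: 18 + 11 = 29.

29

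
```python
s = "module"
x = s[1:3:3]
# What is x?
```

s has length 6. The slice s[1:3:3] selects indices [1] (1->'o'), giving 'o'.

'o'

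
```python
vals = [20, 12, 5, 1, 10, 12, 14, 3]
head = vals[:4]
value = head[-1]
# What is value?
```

vals has length 8. The slice vals[:4] selects indices [0, 1, 2, 3] (0->20, 1->12, 2->5, 3->1), giving [20, 12, 5, 1]. So head = [20, 12, 5, 1]. Then head[-1] = 1.

1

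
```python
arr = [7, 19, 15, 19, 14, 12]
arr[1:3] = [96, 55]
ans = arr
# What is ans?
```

arr starts as [7, 19, 15, 19, 14, 12] (length 6). The slice arr[1:3] covers indices [1, 2] with values [19, 15]. Replacing that slice with [96, 55] (same length) produces [7, 96, 55, 19, 14, 12].

[7, 96, 55, 19, 14, 12]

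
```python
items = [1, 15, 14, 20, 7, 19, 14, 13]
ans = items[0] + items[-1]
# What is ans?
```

items has length 8. items[0] = 1.
items has length 8. Negative index -1 maps to positive index 8 + (-1) = 7. items[7] = 13.
Sum: 1 + 13 = 14.

14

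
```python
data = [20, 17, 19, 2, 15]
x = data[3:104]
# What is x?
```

data has length 5. The slice data[3:104] selects indices [3, 4] (3->2, 4->15), giving [2, 15].

[2, 15]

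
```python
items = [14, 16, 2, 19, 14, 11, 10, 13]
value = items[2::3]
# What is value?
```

items has length 8. The slice items[2::3] selects indices [2, 5] (2->2, 5->11), giving [2, 11].

[2, 11]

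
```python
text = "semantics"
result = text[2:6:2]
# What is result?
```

text has length 9. The slice text[2:6:2] selects indices [2, 4] (2->'m', 4->'n'), giving 'mn'.

'mn'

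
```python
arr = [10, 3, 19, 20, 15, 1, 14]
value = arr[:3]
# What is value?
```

arr has length 7. The slice arr[:3] selects indices [0, 1, 2] (0->10, 1->3, 2->19), giving [10, 3, 19].

[10, 3, 19]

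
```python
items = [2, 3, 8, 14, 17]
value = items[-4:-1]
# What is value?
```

items has length 5. The slice items[-4:-1] selects indices [1, 2, 3] (1->3, 2->8, 3->14), giving [3, 8, 14].

[3, 8, 14]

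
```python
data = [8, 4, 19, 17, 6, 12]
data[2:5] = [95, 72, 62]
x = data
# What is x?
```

data starts as [8, 4, 19, 17, 6, 12] (length 6). The slice data[2:5] covers indices [2, 3, 4] with values [19, 17, 6]. Replacing that slice with [95, 72, 62] (same length) produces [8, 4, 95, 72, 62, 12].

[8, 4, 95, 72, 62, 12]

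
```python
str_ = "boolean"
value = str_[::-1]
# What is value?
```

str_ has length 7. The slice str_[::-1] selects indices [6, 5, 4, 3, 2, 1, 0] (6->'n', 5->'a', 4->'e', 3->'l', 2->'o', 1->'o', 0->'b'), giving 'naeloob'.

'naeloob'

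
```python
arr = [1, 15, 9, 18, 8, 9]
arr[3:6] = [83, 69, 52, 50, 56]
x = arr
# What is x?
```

arr starts as [1, 15, 9, 18, 8, 9] (length 6). The slice arr[3:6] covers indices [3, 4, 5] with values [18, 8, 9]. Replacing that slice with [83, 69, 52, 50, 56] (different length) produces [1, 15, 9, 83, 69, 52, 50, 56].

[1, 15, 9, 83, 69, 52, 50, 56]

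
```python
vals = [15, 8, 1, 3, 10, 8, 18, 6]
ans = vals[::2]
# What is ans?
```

vals has length 8. The slice vals[::2] selects indices [0, 2, 4, 6] (0->15, 2->1, 4->10, 6->18), giving [15, 1, 10, 18].

[15, 1, 10, 18]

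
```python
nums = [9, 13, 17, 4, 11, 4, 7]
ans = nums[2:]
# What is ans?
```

nums has length 7. The slice nums[2:] selects indices [2, 3, 4, 5, 6] (2->17, 3->4, 4->11, 5->4, 6->7), giving [17, 4, 11, 4, 7].

[17, 4, 11, 4, 7]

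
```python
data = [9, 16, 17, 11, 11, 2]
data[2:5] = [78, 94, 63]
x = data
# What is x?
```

data starts as [9, 16, 17, 11, 11, 2] (length 6). The slice data[2:5] covers indices [2, 3, 4] with values [17, 11, 11]. Replacing that slice with [78, 94, 63] (same length) produces [9, 16, 78, 94, 63, 2].

[9, 16, 78, 94, 63, 2]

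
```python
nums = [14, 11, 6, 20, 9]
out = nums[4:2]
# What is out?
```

nums has length 5. The slice nums[4:2] resolves to an empty index range, so the result is [].

[]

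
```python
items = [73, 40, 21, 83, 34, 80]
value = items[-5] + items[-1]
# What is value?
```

items has length 6. Negative index -5 maps to positive index 6 + (-5) = 1. items[1] = 40.
items has length 6. Negative index -1 maps to positive index 6 + (-1) = 5. items[5] = 80.
Sum: 40 + 80 = 120.

120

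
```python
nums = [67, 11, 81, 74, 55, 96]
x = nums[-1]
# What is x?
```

nums has length 6. Negative index -1 maps to positive index 6 + (-1) = 5. nums[5] = 96.

96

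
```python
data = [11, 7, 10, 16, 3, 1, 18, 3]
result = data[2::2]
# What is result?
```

data has length 8. The slice data[2::2] selects indices [2, 4, 6] (2->10, 4->3, 6->18), giving [10, 3, 18].

[10, 3, 18]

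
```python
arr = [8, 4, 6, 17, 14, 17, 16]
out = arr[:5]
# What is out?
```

arr has length 7. The slice arr[:5] selects indices [0, 1, 2, 3, 4] (0->8, 1->4, 2->6, 3->17, 4->14), giving [8, 4, 6, 17, 14].

[8, 4, 6, 17, 14]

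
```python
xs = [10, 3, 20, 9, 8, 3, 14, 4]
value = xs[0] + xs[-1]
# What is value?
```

xs has length 8. xs[0] = 10.
xs has length 8. Negative index -1 maps to positive index 8 + (-1) = 7. xs[7] = 4.
Sum: 10 + 4 = 14.

14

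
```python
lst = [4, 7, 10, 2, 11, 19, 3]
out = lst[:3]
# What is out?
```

lst has length 7. The slice lst[:3] selects indices [0, 1, 2] (0->4, 1->7, 2->10), giving [4, 7, 10].

[4, 7, 10]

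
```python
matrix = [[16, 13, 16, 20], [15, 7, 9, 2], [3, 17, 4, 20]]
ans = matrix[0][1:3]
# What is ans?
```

matrix[0] = [16, 13, 16, 20]. matrix[0] has length 4. The slice matrix[0][1:3] selects indices [1, 2] (1->13, 2->16), giving [13, 16].

[13, 16]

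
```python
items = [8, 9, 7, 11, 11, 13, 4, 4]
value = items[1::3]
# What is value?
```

items has length 8. The slice items[1::3] selects indices [1, 4, 7] (1->9, 4->11, 7->4), giving [9, 11, 4].

[9, 11, 4]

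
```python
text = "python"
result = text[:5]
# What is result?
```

text has length 6. The slice text[:5] selects indices [0, 1, 2, 3, 4] (0->'p', 1->'y', 2->'t', 3->'h', 4->'o'), giving 'pytho'.

'pytho'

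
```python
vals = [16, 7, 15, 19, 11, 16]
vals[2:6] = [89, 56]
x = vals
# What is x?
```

vals starts as [16, 7, 15, 19, 11, 16] (length 6). The slice vals[2:6] covers indices [2, 3, 4, 5] with values [15, 19, 11, 16]. Replacing that slice with [89, 56] (different length) produces [16, 7, 89, 56].

[16, 7, 89, 56]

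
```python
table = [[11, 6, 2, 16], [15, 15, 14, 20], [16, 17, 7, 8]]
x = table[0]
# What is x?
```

table has 3 rows. Row 0 is [11, 6, 2, 16].

[11, 6, 2, 16]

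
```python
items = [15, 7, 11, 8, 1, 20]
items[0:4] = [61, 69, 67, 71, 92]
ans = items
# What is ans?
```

items starts as [15, 7, 11, 8, 1, 20] (length 6). The slice items[0:4] covers indices [0, 1, 2, 3] with values [15, 7, 11, 8]. Replacing that slice with [61, 69, 67, 71, 92] (different length) produces [61, 69, 67, 71, 92, 1, 20].

[61, 69, 67, 71, 92, 1, 20]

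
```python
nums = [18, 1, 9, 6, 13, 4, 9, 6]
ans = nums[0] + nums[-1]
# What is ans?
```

nums has length 8. nums[0] = 18.
nums has length 8. Negative index -1 maps to positive index 8 + (-1) = 7. nums[7] = 6.
Sum: 18 + 6 = 24.

24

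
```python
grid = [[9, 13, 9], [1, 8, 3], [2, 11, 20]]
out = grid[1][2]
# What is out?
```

grid[1] = [1, 8, 3]. Taking column 2 of that row yields 3.

3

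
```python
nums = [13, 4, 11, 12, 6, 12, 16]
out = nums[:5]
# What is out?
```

nums has length 7. The slice nums[:5] selects indices [0, 1, 2, 3, 4] (0->13, 1->4, 2->11, 3->12, 4->6), giving [13, 4, 11, 12, 6].

[13, 4, 11, 12, 6]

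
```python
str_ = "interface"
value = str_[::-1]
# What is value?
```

str_ has length 9. The slice str_[::-1] selects indices [8, 7, 6, 5, 4, 3, 2, 1, 0] (8->'e', 7->'c', 6->'a', 5->'f', 4->'r', 3->'e', 2->'t', 1->'n', 0->'i'), giving 'ecafretni'.

'ecafretni'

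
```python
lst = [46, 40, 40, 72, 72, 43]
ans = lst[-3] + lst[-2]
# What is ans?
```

lst has length 6. Negative index -3 maps to positive index 6 + (-3) = 3. lst[3] = 72.
lst has length 6. Negative index -2 maps to positive index 6 + (-2) = 4. lst[4] = 72.
Sum: 72 + 72 = 144.

144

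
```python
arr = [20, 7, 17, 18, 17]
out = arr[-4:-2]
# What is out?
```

arr has length 5. The slice arr[-4:-2] selects indices [1, 2] (1->7, 2->17), giving [7, 17].

[7, 17]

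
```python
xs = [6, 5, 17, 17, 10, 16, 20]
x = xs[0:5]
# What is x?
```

xs has length 7. The slice xs[0:5] selects indices [0, 1, 2, 3, 4] (0->6, 1->5, 2->17, 3->17, 4->10), giving [6, 5, 17, 17, 10].

[6, 5, 17, 17, 10]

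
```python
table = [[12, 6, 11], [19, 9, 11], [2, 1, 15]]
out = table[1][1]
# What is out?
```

table[1] = [19, 9, 11]. Taking column 1 of that row yields 9.

9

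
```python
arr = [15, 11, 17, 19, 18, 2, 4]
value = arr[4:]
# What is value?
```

arr has length 7. The slice arr[4:] selects indices [4, 5, 6] (4->18, 5->2, 6->4), giving [18, 2, 4].

[18, 2, 4]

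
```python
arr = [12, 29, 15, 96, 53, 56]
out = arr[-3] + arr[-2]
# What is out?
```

arr has length 6. Negative index -3 maps to positive index 6 + (-3) = 3. arr[3] = 96.
arr has length 6. Negative index -2 maps to positive index 6 + (-2) = 4. arr[4] = 53.
Sum: 96 + 53 = 149.

149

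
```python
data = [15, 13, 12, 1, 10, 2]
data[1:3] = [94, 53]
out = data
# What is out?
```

data starts as [15, 13, 12, 1, 10, 2] (length 6). The slice data[1:3] covers indices [1, 2] with values [13, 12]. Replacing that slice with [94, 53] (same length) produces [15, 94, 53, 1, 10, 2].

[15, 94, 53, 1, 10, 2]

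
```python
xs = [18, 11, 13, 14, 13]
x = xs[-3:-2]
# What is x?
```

xs has length 5. The slice xs[-3:-2] selects indices [2] (2->13), giving [13].

[13]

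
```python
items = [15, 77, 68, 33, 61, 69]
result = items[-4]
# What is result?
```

items has length 6. Negative index -4 maps to positive index 6 + (-4) = 2. items[2] = 68.

68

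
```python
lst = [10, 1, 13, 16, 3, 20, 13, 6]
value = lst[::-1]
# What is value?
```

lst has length 8. The slice lst[::-1] selects indices [7, 6, 5, 4, 3, 2, 1, 0] (7->6, 6->13, 5->20, 4->3, 3->16, 2->13, 1->1, 0->10), giving [6, 13, 20, 3, 16, 13, 1, 10].

[6, 13, 20, 3, 16, 13, 1, 10]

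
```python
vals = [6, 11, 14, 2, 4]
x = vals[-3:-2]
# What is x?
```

vals has length 5. The slice vals[-3:-2] selects indices [2] (2->14), giving [14].

[14]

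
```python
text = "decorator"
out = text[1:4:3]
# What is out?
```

text has length 9. The slice text[1:4:3] selects indices [1] (1->'e'), giving 'e'.

'e'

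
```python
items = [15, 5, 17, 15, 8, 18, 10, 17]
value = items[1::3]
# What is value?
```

items has length 8. The slice items[1::3] selects indices [1, 4, 7] (1->5, 4->8, 7->17), giving [5, 8, 17].

[5, 8, 17]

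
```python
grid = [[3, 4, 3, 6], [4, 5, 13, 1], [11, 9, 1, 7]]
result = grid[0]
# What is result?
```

grid has 3 rows. Row 0 is [3, 4, 3, 6].

[3, 4, 3, 6]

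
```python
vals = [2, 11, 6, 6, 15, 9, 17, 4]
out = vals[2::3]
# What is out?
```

vals has length 8. The slice vals[2::3] selects indices [2, 5] (2->6, 5->9), giving [6, 9].

[6, 9]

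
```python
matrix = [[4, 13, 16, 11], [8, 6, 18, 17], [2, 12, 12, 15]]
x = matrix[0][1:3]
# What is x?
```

matrix[0] = [4, 13, 16, 11]. matrix[0] has length 4. The slice matrix[0][1:3] selects indices [1, 2] (1->13, 2->16), giving [13, 16].

[13, 16]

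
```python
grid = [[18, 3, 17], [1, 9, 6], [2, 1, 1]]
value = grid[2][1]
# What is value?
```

grid[2] = [2, 1, 1]. Taking column 1 of that row yields 1.

1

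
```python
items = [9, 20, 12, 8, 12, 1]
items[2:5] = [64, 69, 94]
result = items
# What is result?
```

items starts as [9, 20, 12, 8, 12, 1] (length 6). The slice items[2:5] covers indices [2, 3, 4] with values [12, 8, 12]. Replacing that slice with [64, 69, 94] (same length) produces [9, 20, 64, 69, 94, 1].

[9, 20, 64, 69, 94, 1]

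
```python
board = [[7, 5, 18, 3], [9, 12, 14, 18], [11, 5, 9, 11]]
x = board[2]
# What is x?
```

board has 3 rows. Row 2 is [11, 5, 9, 11].

[11, 5, 9, 11]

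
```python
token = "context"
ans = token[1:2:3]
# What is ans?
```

token has length 7. The slice token[1:2:3] selects indices [1] (1->'o'), giving 'o'.

'o'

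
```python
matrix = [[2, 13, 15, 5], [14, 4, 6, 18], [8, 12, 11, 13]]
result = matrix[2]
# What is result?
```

matrix has 3 rows. Row 2 is [8, 12, 11, 13].

[8, 12, 11, 13]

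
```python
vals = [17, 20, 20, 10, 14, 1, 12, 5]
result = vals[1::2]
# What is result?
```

vals has length 8. The slice vals[1::2] selects indices [1, 3, 5, 7] (1->20, 3->10, 5->1, 7->5), giving [20, 10, 1, 5].

[20, 10, 1, 5]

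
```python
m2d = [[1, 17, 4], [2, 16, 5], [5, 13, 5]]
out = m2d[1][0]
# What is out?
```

m2d[1] = [2, 16, 5]. Taking column 0 of that row yields 2.

2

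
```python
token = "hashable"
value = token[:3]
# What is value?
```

token has length 8. The slice token[:3] selects indices [0, 1, 2] (0->'h', 1->'a', 2->'s'), giving 'has'.

'has'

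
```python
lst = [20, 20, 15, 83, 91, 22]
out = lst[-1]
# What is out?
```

lst has length 6. Negative index -1 maps to positive index 6 + (-1) = 5. lst[5] = 22.

22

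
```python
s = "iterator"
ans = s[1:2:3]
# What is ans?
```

s has length 8. The slice s[1:2:3] selects indices [1] (1->'t'), giving 't'.

't'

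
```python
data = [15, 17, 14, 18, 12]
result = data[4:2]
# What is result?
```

data has length 5. The slice data[4:2] resolves to an empty index range, so the result is [].

[]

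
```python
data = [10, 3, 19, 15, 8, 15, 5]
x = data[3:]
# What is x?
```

data has length 7. The slice data[3:] selects indices [3, 4, 5, 6] (3->15, 4->8, 5->15, 6->5), giving [15, 8, 15, 5].

[15, 8, 15, 5]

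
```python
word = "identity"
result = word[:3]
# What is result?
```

word has length 8. The slice word[:3] selects indices [0, 1, 2] (0->'i', 1->'d', 2->'e'), giving 'ide'.

'ide'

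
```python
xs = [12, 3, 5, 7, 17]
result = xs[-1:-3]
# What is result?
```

xs has length 5. The slice xs[-1:-3] resolves to an empty index range, so the result is [].

[]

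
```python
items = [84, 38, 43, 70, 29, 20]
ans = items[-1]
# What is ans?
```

items has length 6. Negative index -1 maps to positive index 6 + (-1) = 5. items[5] = 20.

20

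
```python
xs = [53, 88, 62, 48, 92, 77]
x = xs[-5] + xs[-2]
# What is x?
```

xs has length 6. Negative index -5 maps to positive index 6 + (-5) = 1. xs[1] = 88.
xs has length 6. Negative index -2 maps to positive index 6 + (-2) = 4. xs[4] = 92.
Sum: 88 + 92 = 180.

180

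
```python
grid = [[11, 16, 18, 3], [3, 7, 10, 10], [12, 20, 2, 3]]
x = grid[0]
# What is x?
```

grid has 3 rows. Row 0 is [11, 16, 18, 3].

[11, 16, 18, 3]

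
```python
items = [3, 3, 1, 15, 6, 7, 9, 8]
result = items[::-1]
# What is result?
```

items has length 8. The slice items[::-1] selects indices [7, 6, 5, 4, 3, 2, 1, 0] (7->8, 6->9, 5->7, 4->6, 3->15, 2->1, 1->3, 0->3), giving [8, 9, 7, 6, 15, 1, 3, 3].

[8, 9, 7, 6, 15, 1, 3, 3]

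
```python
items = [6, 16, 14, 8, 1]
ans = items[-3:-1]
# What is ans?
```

items has length 5. The slice items[-3:-1] selects indices [2, 3] (2->14, 3->8), giving [14, 8].

[14, 8]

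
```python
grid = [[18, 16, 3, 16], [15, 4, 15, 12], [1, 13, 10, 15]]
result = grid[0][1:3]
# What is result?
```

grid[0] = [18, 16, 3, 16]. grid[0] has length 4. The slice grid[0][1:3] selects indices [1, 2] (1->16, 2->3), giving [16, 3].

[16, 3]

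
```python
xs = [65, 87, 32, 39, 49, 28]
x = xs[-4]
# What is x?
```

xs has length 6. Negative index -4 maps to positive index 6 + (-4) = 2. xs[2] = 32.

32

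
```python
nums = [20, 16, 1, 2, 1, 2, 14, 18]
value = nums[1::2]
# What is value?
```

nums has length 8. The slice nums[1::2] selects indices [1, 3, 5, 7] (1->16, 3->2, 5->2, 7->18), giving [16, 2, 2, 18].

[16, 2, 2, 18]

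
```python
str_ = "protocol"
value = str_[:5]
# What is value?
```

str_ has length 8. The slice str_[:5] selects indices [0, 1, 2, 3, 4] (0->'p', 1->'r', 2->'o', 3->'t', 4->'o'), giving 'proto'.

'proto'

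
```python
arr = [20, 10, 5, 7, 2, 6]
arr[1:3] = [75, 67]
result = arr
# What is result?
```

arr starts as [20, 10, 5, 7, 2, 6] (length 6). The slice arr[1:3] covers indices [1, 2] with values [10, 5]. Replacing that slice with [75, 67] (same length) produces [20, 75, 67, 7, 2, 6].

[20, 75, 67, 7, 2, 6]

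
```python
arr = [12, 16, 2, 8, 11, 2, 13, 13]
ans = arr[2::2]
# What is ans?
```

arr has length 8. The slice arr[2::2] selects indices [2, 4, 6] (2->2, 4->11, 6->13), giving [2, 11, 13].

[2, 11, 13]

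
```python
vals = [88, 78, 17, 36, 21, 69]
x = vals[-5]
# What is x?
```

vals has length 6. Negative index -5 maps to positive index 6 + (-5) = 1. vals[1] = 78.

78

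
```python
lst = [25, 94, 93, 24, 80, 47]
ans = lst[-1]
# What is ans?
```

lst has length 6. Negative index -1 maps to positive index 6 + (-1) = 5. lst[5] = 47.

47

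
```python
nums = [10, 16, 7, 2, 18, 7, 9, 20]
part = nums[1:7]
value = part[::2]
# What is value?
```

nums has length 8. The slice nums[1:7] selects indices [1, 2, 3, 4, 5, 6] (1->16, 2->7, 3->2, 4->18, 5->7, 6->9), giving [16, 7, 2, 18, 7, 9]. So part = [16, 7, 2, 18, 7, 9]. part has length 6. The slice part[::2] selects indices [0, 2, 4] (0->16, 2->2, 4->7), giving [16, 2, 7].

[16, 2, 7]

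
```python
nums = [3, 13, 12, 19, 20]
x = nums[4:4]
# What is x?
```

nums has length 5. The slice nums[4:4] resolves to an empty index range, so the result is [].

[]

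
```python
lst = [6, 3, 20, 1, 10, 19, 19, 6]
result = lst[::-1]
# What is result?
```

lst has length 8. The slice lst[::-1] selects indices [7, 6, 5, 4, 3, 2, 1, 0] (7->6, 6->19, 5->19, 4->10, 3->1, 2->20, 1->3, 0->6), giving [6, 19, 19, 10, 1, 20, 3, 6].

[6, 19, 19, 10, 1, 20, 3, 6]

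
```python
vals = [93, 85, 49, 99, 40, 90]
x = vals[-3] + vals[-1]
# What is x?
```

vals has length 6. Negative index -3 maps to positive index 6 + (-3) = 3. vals[3] = 99.
vals has length 6. Negative index -1 maps to positive index 6 + (-1) = 5. vals[5] = 90.
Sum: 99 + 90 = 189.

189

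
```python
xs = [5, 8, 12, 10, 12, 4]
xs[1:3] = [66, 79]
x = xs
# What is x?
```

xs starts as [5, 8, 12, 10, 12, 4] (length 6). The slice xs[1:3] covers indices [1, 2] with values [8, 12]. Replacing that slice with [66, 79] (same length) produces [5, 66, 79, 10, 12, 4].

[5, 66, 79, 10, 12, 4]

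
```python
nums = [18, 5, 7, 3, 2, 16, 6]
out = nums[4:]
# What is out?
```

nums has length 7. The slice nums[4:] selects indices [4, 5, 6] (4->2, 5->16, 6->6), giving [2, 16, 6].

[2, 16, 6]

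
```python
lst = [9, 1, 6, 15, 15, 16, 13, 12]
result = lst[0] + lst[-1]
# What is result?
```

lst has length 8. lst[0] = 9.
lst has length 8. Negative index -1 maps to positive index 8 + (-1) = 7. lst[7] = 12.
Sum: 9 + 12 = 21.

21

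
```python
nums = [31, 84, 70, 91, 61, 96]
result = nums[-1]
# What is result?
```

nums has length 6. Negative index -1 maps to positive index 6 + (-1) = 5. nums[5] = 96.

96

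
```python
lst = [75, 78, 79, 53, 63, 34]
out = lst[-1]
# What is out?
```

lst has length 6. Negative index -1 maps to positive index 6 + (-1) = 5. lst[5] = 34.

34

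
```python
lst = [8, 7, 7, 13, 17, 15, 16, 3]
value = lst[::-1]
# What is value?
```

lst has length 8. The slice lst[::-1] selects indices [7, 6, 5, 4, 3, 2, 1, 0] (7->3, 6->16, 5->15, 4->17, 3->13, 2->7, 1->7, 0->8), giving [3, 16, 15, 17, 13, 7, 7, 8].

[3, 16, 15, 17, 13, 7, 7, 8]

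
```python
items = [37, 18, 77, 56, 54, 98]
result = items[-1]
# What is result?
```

items has length 6. Negative index -1 maps to positive index 6 + (-1) = 5. items[5] = 98.

98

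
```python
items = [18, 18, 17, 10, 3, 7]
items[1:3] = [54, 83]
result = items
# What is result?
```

items starts as [18, 18, 17, 10, 3, 7] (length 6). The slice items[1:3] covers indices [1, 2] with values [18, 17]. Replacing that slice with [54, 83] (same length) produces [18, 54, 83, 10, 3, 7].

[18, 54, 83, 10, 3, 7]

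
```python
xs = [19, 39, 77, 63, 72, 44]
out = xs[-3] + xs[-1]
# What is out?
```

xs has length 6. Negative index -3 maps to positive index 6 + (-3) = 3. xs[3] = 63.
xs has length 6. Negative index -1 maps to positive index 6 + (-1) = 5. xs[5] = 44.
Sum: 63 + 44 = 107.

107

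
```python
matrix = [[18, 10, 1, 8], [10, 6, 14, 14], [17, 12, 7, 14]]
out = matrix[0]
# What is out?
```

matrix has 3 rows. Row 0 is [18, 10, 1, 8].

[18, 10, 1, 8]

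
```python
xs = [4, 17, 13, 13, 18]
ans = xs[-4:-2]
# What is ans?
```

xs has length 5. The slice xs[-4:-2] selects indices [1, 2] (1->17, 2->13), giving [17, 13].

[17, 13]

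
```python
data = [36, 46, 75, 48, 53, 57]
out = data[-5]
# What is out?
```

data has length 6. Negative index -5 maps to positive index 6 + (-5) = 1. data[1] = 46.

46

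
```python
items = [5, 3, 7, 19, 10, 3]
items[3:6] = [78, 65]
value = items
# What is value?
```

items starts as [5, 3, 7, 19, 10, 3] (length 6). The slice items[3:6] covers indices [3, 4, 5] with values [19, 10, 3]. Replacing that slice with [78, 65] (different length) produces [5, 3, 7, 78, 65].

[5, 3, 7, 78, 65]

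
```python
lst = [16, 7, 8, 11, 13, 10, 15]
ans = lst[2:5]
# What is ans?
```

lst has length 7. The slice lst[2:5] selects indices [2, 3, 4] (2->8, 3->11, 4->13), giving [8, 11, 13].

[8, 11, 13]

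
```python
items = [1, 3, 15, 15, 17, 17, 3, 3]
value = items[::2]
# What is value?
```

items has length 8. The slice items[::2] selects indices [0, 2, 4, 6] (0->1, 2->15, 4->17, 6->3), giving [1, 15, 17, 3].

[1, 15, 17, 3]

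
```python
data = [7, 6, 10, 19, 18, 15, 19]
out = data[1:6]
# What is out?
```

data has length 7. The slice data[1:6] selects indices [1, 2, 3, 4, 5] (1->6, 2->10, 3->19, 4->18, 5->15), giving [6, 10, 19, 18, 15].

[6, 10, 19, 18, 15]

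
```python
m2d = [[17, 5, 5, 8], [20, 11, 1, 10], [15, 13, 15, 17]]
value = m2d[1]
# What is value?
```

m2d has 3 rows. Row 1 is [20, 11, 1, 10].

[20, 11, 1, 10]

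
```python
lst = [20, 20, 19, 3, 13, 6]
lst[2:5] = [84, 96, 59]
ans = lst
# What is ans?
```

lst starts as [20, 20, 19, 3, 13, 6] (length 6). The slice lst[2:5] covers indices [2, 3, 4] with values [19, 3, 13]. Replacing that slice with [84, 96, 59] (same length) produces [20, 20, 84, 96, 59, 6].

[20, 20, 84, 96, 59, 6]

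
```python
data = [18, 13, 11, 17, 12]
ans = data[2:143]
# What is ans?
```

data has length 5. The slice data[2:143] selects indices [2, 3, 4] (2->11, 3->17, 4->12), giving [11, 17, 12].

[11, 17, 12]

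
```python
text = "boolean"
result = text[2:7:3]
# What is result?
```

text has length 7. The slice text[2:7:3] selects indices [2, 5] (2->'o', 5->'a'), giving 'oa'.

'oa'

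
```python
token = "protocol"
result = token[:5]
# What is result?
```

token has length 8. The slice token[:5] selects indices [0, 1, 2, 3, 4] (0->'p', 1->'r', 2->'o', 3->'t', 4->'o'), giving 'proto'.

'proto'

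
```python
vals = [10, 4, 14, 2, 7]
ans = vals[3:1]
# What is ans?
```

vals has length 5. The slice vals[3:1] resolves to an empty index range, so the result is [].

[]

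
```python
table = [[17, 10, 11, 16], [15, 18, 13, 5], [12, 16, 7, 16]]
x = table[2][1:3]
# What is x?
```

table[2] = [12, 16, 7, 16]. table[2] has length 4. The slice table[2][1:3] selects indices [1, 2] (1->16, 2->7), giving [16, 7].

[16, 7]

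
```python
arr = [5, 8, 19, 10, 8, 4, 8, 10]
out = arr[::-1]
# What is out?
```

arr has length 8. The slice arr[::-1] selects indices [7, 6, 5, 4, 3, 2, 1, 0] (7->10, 6->8, 5->4, 4->8, 3->10, 2->19, 1->8, 0->5), giving [10, 8, 4, 8, 10, 19, 8, 5].

[10, 8, 4, 8, 10, 19, 8, 5]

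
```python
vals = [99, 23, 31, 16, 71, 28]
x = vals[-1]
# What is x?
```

vals has length 6. Negative index -1 maps to positive index 6 + (-1) = 5. vals[5] = 28.

28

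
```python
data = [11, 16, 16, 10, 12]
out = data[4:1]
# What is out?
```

data has length 5. The slice data[4:1] resolves to an empty index range, so the result is [].

[]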